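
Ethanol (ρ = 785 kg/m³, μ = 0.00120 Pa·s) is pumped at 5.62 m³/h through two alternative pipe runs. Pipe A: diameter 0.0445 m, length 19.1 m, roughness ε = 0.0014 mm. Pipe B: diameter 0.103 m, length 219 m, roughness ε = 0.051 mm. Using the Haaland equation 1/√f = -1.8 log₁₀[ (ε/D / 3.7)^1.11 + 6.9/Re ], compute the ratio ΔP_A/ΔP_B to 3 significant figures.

Pipe A: V = Q/A = 0.001561/0.001555 = 1.004 m/s; Re = 2.922e+04; ε/D = 3.15e-05; Haaland → f = 0.02352; ΔP_A = f(L/D)(ρV²/2) = 3992 Pa.
Pipe B: V = Q/A = 0.001561/0.008332 = 0.1874 m/s; Re = 1.262e+04; ε/D = 0.000495; Haaland → f = 0.02969; ΔP_B = f(L/D)(ρV²/2) = 869.8 Pa.
ΔP_A/ΔP_B = 3992/869.8 = 4.59.

ΔP_A/ΔP_B ≈ 4.59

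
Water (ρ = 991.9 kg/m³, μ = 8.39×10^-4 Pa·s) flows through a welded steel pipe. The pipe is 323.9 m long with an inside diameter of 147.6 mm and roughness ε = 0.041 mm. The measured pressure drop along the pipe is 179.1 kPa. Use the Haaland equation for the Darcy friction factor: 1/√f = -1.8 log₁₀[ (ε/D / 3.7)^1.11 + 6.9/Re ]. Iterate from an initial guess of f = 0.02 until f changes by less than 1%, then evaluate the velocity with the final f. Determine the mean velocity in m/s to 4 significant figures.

Rearranging Darcy-Weisbach: V = √(2·ΔP·D/(f·L·ρ)). With ε/D = 4.1e-05/0.1476 = 0.000278, iterate starting from f = 0.02:
  f = 0.02 → V = √(2·1.791e+05·0.1476/(0.02·323.9·991.9)) = 2.868 m/s; Re = ρVD/μ = 5.005e+05; f → 0.01597
  f = 0.01597 → V = 3.21 m/s; Re = 5.601e+05; f → 0.01586
Converged (Δf/f < 1%). With the final f = 0.01586: V = √(2·1.791e+05·0.1476/(0.01586·323.9·991.9)) = 3.222 m/s.

V ≈ 3.222 m/s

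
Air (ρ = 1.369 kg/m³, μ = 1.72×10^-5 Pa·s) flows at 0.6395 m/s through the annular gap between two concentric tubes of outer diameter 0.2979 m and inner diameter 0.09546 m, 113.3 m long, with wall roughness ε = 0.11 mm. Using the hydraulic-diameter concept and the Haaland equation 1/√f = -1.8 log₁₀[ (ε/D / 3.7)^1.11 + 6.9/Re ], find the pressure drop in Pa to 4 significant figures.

Hydraulic diameter D_h = 4A/P = D_o - D_i = 0.2979 - 0.09546 = 0.2024 m.
Re = ρVD_h/μ = 1.369·0.6395·0.2024/1.72e-05 = 1.03e+04.
ε/D_h = 0.00011/0.2024 = 0.000543; Haaland gives 1/√f = -1.8 log₁₀[5.56e-05+0.00067] = 5.651, so f = 0.03131.
ΔP = f(L/D_h)(ρV²/2) = 0.03131·113.3/0.2024·0.2799 = 4.906 Pa.

ΔP ≈ 4.906 Pa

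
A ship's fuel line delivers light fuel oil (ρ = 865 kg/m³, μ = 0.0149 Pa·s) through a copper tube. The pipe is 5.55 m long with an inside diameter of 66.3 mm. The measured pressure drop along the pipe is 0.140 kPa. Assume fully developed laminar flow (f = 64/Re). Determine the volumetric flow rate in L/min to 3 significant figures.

For laminar flow, f = 64/Re with Re = ρVD/μ, so Darcy-Weisbach reduces to ΔP = 32μLV/D². Solving for V: V = ΔP·D²/(32μL) = 140·(0.0663)²/(32·0.0149·5.55) = 0.2326 m/s.
Check: Re = ρVD/μ = 865·0.2326·0.0663/0.0149 = 895.1 < 2300, so the laminar assumption holds.
Q = V·A = 0.2326·(π/4·0.0663²) = 0.0008029 m³/s = 48.2 L/min.

Q ≈ 48.2 L/min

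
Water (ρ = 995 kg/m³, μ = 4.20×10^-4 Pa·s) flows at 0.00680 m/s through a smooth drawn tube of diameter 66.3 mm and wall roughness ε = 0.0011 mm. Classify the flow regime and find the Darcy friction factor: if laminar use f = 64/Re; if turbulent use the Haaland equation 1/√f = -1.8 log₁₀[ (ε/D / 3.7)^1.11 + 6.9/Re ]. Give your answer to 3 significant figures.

f ≈ 0.0599

Re = ρVD/μ = 995·0.0068·0.0663/0.00042 = 1068.
Re < 2300 → laminar, so f = 64/Re = 0.05992 (roughness is irrelevant in laminar flow).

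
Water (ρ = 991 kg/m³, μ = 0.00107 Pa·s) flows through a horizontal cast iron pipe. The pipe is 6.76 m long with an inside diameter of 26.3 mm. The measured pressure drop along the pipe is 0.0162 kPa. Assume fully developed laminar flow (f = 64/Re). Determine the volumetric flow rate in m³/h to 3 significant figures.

For laminar flow, f = 64/Re with Re = ρVD/μ, so Darcy-Weisbach reduces to ΔP = 32μLV/D². Solving for V: V = ΔP·D²/(32μL) = 16.2·(0.0263)²/(32·0.00107·6.76) = 0.04841 m/s.
Check: Re = ρVD/μ = 991·0.04841·0.0263/0.00107 = 1179 < 2300, so the laminar assumption holds.
Q = V·A = 0.04841·(π/4·0.0263²) = 2.63e-05 m³/s = 0.0947 m³/h.

Q ≈ 0.0947 m³/h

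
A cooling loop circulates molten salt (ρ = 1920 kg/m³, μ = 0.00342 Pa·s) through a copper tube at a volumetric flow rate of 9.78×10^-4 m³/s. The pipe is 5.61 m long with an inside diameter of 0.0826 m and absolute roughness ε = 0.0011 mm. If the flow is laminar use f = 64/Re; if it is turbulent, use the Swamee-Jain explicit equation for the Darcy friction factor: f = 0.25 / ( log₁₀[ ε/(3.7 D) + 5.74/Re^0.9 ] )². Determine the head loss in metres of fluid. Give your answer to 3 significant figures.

Cross-sectional area A = πD²/4 = π(0.0826)²/4 = 0.005359 m²; mean velocity V = Q/A = 0.000978/0.005359 = 0.1825 m/s.
Reynolds number Re = ρVD/μ = 1920 · 0.1825 · 0.0826 / 0.00342 = 8463.
Re > 4000 → turbulent. Relative roughness ε/D = 1.1e-06/0.0826 = 1.33e-05. Swamee-Jain: f = 0.25/(log₁₀[1.33e-05/3.7 + 5.74/8463^0.9])² = 0.25/(log₁₀[3.6e-06 + 0.00168])² = 0.25/(-2.775)² = 0.03247.
Darcy-Weisbach: ΔP = f(L/D)(ρV²/2) = 0.03247·(5.61/0.0826)·(1920·0.1825²/2) = 0.03247·67.92·31.98 = 70.51 Pa.
Head loss h_f = ΔP/(ρg) = 70.51/(1920·9.81) = 0.00374 m.

h_f ≈ 0.00374 m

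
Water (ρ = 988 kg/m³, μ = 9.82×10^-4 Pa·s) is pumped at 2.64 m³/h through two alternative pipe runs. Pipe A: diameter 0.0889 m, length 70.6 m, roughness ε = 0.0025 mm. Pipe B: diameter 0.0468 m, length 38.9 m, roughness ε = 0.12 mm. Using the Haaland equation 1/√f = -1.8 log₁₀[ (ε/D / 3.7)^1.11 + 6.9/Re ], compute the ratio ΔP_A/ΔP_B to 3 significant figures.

ΔP_A/ΔP_B ≈ 0.0734

Pipe A: V = Q/A = 0.0007333/0.006207 = 0.1181 m/s; Re = 1.057e+04; ε/D = 2.81e-05; Haaland → f = 0.03045; ΔP_A = f(L/D)(ρV²/2) = 166.7 Pa.
Pipe B: V = Q/A = 0.0007333/0.00172 = 0.4263 m/s; Re = 2.007e+04; ε/D = 0.00256; Haaland → f = 0.03045; ΔP_B = f(L/D)(ρV²/2) = 2272 Pa.
ΔP_A/ΔP_B = 166.7/2272 = 0.0734.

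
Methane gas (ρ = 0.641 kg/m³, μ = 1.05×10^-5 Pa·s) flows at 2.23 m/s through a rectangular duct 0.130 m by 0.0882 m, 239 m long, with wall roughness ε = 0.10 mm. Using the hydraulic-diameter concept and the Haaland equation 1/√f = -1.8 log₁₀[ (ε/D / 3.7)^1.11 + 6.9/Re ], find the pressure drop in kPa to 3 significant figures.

ΔP ≈ 0.107 kPa

Hydraulic diameter D_h = 4A/P = 4·(0.13·0.0882)/(2·(0.13+0.0882)) = 0.04586/0.4364 = 0.1051 m.
Re = ρVD_h/μ = 0.641·2.23·0.1051/1.05e-05 = 1.431e+04.
ε/D_h = 0.0001/0.1051 = 0.000952; Haaland gives 1/√f = -1.8 log₁₀[0.000104+0.000482] = 5.818, so f = 0.02954.
ΔP = f(L/D_h)(ρV²/2) = 0.02954·239/0.1051·1.594 = 107.1 Pa.
ΔP = 0.107 kPa.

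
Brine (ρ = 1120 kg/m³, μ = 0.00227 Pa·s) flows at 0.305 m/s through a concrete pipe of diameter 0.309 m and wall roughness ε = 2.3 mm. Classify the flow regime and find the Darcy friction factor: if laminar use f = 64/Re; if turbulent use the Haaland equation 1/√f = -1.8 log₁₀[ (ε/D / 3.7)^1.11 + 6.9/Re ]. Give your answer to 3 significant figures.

f ≈ 0.0359

Re = ρVD/μ = 1120·0.305·0.309/0.00227 = 4.65e+04.
Re > 4000 → turbulent. ε/D = 0.0023/0.309 = 0.00744; Haaland: 1/√f = -1.8 log₁₀[0.00102 + 0.000148] = 5.281, so f = 0.03586.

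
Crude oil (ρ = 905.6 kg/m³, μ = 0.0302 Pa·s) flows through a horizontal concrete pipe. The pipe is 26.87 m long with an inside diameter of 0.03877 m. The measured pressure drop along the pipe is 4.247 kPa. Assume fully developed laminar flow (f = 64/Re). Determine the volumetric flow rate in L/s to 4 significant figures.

For laminar flow, f = 64/Re with Re = ρVD/μ, so Darcy-Weisbach reduces to ΔP = 32μLV/D². Solving for V: V = ΔP·D²/(32μL) = 4247·(0.03877)²/(32·0.0302·26.87) = 0.2458 m/s.
Check: Re = ρVD/μ = 905.6·0.2458·0.03877/0.0302 = 285.8 < 2300, so the laminar assumption holds.
Q = V·A = 0.2458·(π/4·0.03877²) = 0.0002902 m³/s = 0.2902 L/s.

Q ≈ 0.2902 L/s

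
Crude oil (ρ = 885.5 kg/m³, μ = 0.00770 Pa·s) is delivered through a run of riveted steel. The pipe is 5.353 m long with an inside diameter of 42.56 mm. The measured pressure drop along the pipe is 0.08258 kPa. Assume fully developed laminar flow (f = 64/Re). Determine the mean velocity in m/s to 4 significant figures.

For laminar flow, f = 64/Re with Re = ρVD/μ, so Darcy-Weisbach reduces to ΔP = 32μLV/D². Solving for V: V = ΔP·D²/(32μL) = 82.58·(0.04256)²/(32·0.0077·5.353) = 0.1134 m/s.
Check: Re = ρVD/μ = 885.5·0.1134·0.04256/0.0077 = 555.1 < 2300, so the laminar assumption holds.

V ≈ 0.1134 m/s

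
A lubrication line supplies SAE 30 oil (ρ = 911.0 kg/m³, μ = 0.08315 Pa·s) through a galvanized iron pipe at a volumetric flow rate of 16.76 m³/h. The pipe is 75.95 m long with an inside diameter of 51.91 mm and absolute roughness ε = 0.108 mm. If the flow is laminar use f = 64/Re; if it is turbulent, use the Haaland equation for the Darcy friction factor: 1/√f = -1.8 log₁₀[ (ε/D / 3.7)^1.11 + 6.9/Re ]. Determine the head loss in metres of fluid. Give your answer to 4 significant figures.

h_f ≈ 18.46 m

Q = 16.76 m³/h = 16.76/3600 = 0.004656 m³/s.
Cross-sectional area A = πD²/4 = π(0.05191)²/4 = 0.002116 m²; mean velocity V = Q/A = 0.004656/0.002116 = 2.2 m/s.
Reynolds number Re = ρVD/μ = 911 · 2.2 · 0.05191 / 0.0832 = 1251.
Re < 2300 → laminar flow, so f = 64/Re = 64/1251 = 0.05116 (the turbulent correlation is not needed).
Darcy-Weisbach: ΔP = f(L/D)(ρV²/2) = 0.05116·(75.95/0.05191)·(911·2.2²/2) = 0.05116·1463·2204 = 1.65e+05 Pa.
Head loss h_f = ΔP/(ρg) = 1.65e+05/(911·9.81) = 18.46 m.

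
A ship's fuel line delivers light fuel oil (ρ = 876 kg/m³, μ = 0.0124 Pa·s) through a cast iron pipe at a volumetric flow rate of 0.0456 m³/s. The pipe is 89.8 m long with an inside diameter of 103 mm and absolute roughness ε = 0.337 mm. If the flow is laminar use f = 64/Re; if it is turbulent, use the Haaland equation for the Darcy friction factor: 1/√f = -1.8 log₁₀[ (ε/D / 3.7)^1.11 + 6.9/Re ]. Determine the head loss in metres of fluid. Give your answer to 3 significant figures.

h_f ≈ 39.2 m

Cross-sectional area A = πD²/4 = π(0.103)²/4 = 0.008332 m²; mean velocity V = Q/A = 0.0456/0.008332 = 5.473 m/s.
Reynolds number Re = ρVD/μ = 876 · 5.473 · 0.103 / 0.0124 = 3.982e+04.
Re > 4000 → turbulent. Relative roughness ε/D = 0.000337/0.103 = 0.00327. Haaland: 1/√f = -1.8 log₁₀[(0.00327/3.7)^1.11 + 6.9/3.982e+04] = -1.8 log₁₀[0.000408 + 0.000173] = 5.824, so f = 0.02948.
Darcy-Weisbach: ΔP = f(L/D)(ρV²/2) = 0.02948·(89.8/0.103)·(876·5.473²/2) = 0.02948·871.8·1.312e+04 = 3.372e+05 Pa.
Head loss h_f = ΔP/(ρg) = 3.372e+05/(876·9.81) = 39.2 m.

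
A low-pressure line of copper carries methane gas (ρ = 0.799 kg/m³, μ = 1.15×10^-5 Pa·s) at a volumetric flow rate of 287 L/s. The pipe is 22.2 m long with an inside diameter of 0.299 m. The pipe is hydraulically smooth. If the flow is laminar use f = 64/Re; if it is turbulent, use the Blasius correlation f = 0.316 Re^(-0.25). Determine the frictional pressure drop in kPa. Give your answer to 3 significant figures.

Q = 287 L/s = 287/1000 = 0.287 m³/s.
Cross-sectional area A = πD²/4 = π(0.299)²/4 = 0.07022 m²; mean velocity V = Q/A = 0.287/0.07022 = 4.087 m/s.
Reynolds number Re = ρVD/μ = 0.799 · 4.087 · 0.299 / 1.15e-05 = 8.491e+04.
Re > 4000 → turbulent. Smooth-pipe (Blasius): f = 0.316 Re^(-0.25) = 0.316/(8.491e+04)^0.25 = 0.01851.
Darcy-Weisbach: ΔP = f(L/D)(ρV²/2) = 0.01851·(22.2/0.299)·(0.799·4.087²/2) = 0.01851·74.25·6.674 = 9.174 Pa.
ΔP = 9.174 Pa = 0.00917 kPa.

ΔP ≈ 0.00917 kPa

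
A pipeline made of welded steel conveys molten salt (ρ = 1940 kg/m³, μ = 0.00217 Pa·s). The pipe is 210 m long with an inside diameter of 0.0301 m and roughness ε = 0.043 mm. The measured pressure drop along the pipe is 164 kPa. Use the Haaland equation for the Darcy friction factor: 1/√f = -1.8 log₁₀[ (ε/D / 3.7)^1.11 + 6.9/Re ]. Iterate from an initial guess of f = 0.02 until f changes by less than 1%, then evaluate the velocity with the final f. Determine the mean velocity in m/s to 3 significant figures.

V ≈ 0.942 m/s

Rearranging Darcy-Weisbach: V = √(2·ΔP·D/(f·L·ρ)). With ε/D = 4.3e-05/0.0301 = 0.00143, iterate starting from f = 0.02:
  f = 0.02 → V = √(2·1.64e+05·0.0301/(0.02·210·1940)) = 1.101 m/s; Re = ρVD/μ = 2.962e+04; f → 0.02666
  f = 0.02666 → V = 0.9535 m/s; Re = 2.566e+04; f → 0.02726
  f = 0.02726 → V = 0.9429 m/s; Re = 2.537e+04; f → 0.02731
Converged (Δf/f < 1%). With the final f = 0.02731: V = √(2·1.64e+05·0.0301/(0.02731·210·1940)) = 0.942 m/s.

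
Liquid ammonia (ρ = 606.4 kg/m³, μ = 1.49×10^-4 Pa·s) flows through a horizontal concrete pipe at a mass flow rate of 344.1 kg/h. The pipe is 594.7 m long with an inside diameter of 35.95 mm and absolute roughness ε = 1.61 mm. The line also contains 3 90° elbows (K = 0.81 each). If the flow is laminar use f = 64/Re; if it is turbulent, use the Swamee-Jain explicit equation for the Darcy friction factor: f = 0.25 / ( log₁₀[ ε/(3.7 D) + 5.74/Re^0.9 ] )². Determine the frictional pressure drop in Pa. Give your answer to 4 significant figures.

ṁ = 344.1 kg/h = 344.1/3600 = 0.09558 kg/s.
A = πD²/4 = π(0.03595)²/4 = 0.001015 m²; mean velocity V = ṁ/(ρA) = 0.09558/(606.4 · 0.001015) = 0.1553 m/s.
Reynolds number Re = ρVD/μ = 606.4 · 0.1553 · 0.03595 / 0.000149 = 2.272e+04.
Re > 4000 → turbulent. Relative roughness ε/D = 0.00161/0.03595 = 0.0448. Swamee-Jain: f = 0.25/(log₁₀[0.0448/3.7 + 5.74/2.272e+04^0.9])² = 0.25/(log₁₀[0.0121 + 0.000689])² = 0.25/(-1.893)² = 0.06976.
Total minor-loss coefficient ΣK = 3·0.81 = 2.43.
ΔP = [f·L/D + ΣK]·(ρV²/2) = [0.06976·594.7/0.03595 + 2.43]·(606.4·0.1553²/2) = [1154 + 2.43]·7.311 = 8455 Pa.

ΔP ≈ 8455 Pa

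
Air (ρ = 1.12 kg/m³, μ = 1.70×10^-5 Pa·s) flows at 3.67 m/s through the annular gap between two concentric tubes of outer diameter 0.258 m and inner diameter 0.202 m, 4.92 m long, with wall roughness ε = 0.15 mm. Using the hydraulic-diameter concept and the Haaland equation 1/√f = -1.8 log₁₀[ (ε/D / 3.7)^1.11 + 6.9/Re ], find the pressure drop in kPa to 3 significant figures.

ΔP ≈ 0.0216 kPa

Hydraulic diameter D_h = 4A/P = D_o - D_i = 0.258 - 0.202 = 0.056 m.
Re = ρVD_h/μ = 1.12·3.67·0.056/1.7e-05 = 1.354e+04.
ε/D_h = 0.00015/0.056 = 0.00268; Haaland gives 1/√f = -1.8 log₁₀[0.000327+0.00051] = 5.54, so f = 0.03259.
ΔP = f(L/D_h)(ρV²/2) = 0.03259·4.92/0.056·7.543 = 21.59 Pa.
ΔP = 0.0216 kPa.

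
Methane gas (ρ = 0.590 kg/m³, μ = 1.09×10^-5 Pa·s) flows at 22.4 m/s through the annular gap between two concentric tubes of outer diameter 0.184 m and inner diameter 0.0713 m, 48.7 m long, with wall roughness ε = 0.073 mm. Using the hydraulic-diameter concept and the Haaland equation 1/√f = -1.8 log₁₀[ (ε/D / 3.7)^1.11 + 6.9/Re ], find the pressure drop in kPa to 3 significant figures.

Hydraulic diameter D_h = 4A/P = D_o - D_i = 0.184 - 0.0713 = 0.1127 m.
Re = ρVD_h/μ = 0.59·22.4·0.1127/1.09e-05 = 1.366e+05.
ε/D_h = 7.3e-05/0.1127 = 0.000648; Haaland gives 1/√f = -1.8 log₁₀[6.76e-05+5.05e-05] = 7.07, so f = 0.02001.
ΔP = f(L/D_h)(ρV²/2) = 0.02001·48.7/0.1127·148 = 1280 Pa.
ΔP = 1.28 kPa.

ΔP ≈ 1.28 kPa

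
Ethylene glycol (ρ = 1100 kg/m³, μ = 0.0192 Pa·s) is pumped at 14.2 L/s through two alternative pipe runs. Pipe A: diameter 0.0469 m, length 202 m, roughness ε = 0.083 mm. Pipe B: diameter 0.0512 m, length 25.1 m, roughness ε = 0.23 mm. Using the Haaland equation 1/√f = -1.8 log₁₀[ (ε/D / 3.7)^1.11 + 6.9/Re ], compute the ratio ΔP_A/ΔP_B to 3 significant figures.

ΔP_A/ΔP_B ≈ 10.7

Pipe A: V = Q/A = 0.0142/0.001728 = 8.22 m/s; Re = 2.209e+04; ε/D = 0.00177; Haaland → f = 0.0286; ΔP_A = f(L/D)(ρV²/2) = 4.577e+06 Pa.
Pipe B: V = Q/A = 0.0142/0.002059 = 6.897 m/s; Re = 2.023e+04; ε/D = 0.00449; Haaland → f = 0.03349; ΔP_B = f(L/D)(ρV²/2) = 4.296e+05 Pa.
ΔP_A/ΔP_B = 4.577e+06/4.296e+05 = 10.7.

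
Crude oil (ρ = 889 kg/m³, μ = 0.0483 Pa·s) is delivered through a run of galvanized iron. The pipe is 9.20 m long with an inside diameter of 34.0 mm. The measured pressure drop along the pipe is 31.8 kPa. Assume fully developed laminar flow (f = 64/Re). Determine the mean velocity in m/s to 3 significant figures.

V ≈ 2.59 m/s

For laminar flow, f = 64/Re with Re = ρVD/μ, so Darcy-Weisbach reduces to ΔP = 32μLV/D². Solving for V: V = ΔP·D²/(32μL) = 3.18e+04·(0.034)²/(32·0.0483·9.2) = 2.585 m/s.
Check: Re = ρVD/μ = 889·2.585·0.034/0.0483 = 1618 < 2300, so the laminar assumption holds.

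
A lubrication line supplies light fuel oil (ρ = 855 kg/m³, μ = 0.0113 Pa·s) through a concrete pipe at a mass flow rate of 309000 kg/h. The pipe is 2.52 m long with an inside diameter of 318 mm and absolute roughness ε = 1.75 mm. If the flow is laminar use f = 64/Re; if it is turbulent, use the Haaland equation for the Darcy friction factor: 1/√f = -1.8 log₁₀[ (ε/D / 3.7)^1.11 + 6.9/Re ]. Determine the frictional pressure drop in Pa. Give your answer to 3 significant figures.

ṁ = 309000 kg/h = 309000/3600 = 85.83 kg/s.
A = πD²/4 = π(0.318)²/4 = 0.07942 m²; mean velocity V = ṁ/(ρA) = 85.83/(855 · 0.07942) = 1.264 m/s.
Reynolds number Re = ρVD/μ = 855 · 1.264 · 0.318 / 0.0113 = 3.041e+04.
Re > 4000 → turbulent. Relative roughness ε/D = 0.00175/0.318 = 0.0055. Haaland: 1/√f = -1.8 log₁₀[(0.0055/3.7)^1.11 + 6.9/3.041e+04] = -1.8 log₁₀[0.000727 + 0.000227] = 5.437, so f = 0.03383.
Darcy-Weisbach: ΔP = f(L/D)(ρV²/2) = 0.03383·(2.52/0.318)·(855·1.264²/2) = 0.03383·7.925·683 = 183.1 Pa.

ΔP ≈ 183 Pa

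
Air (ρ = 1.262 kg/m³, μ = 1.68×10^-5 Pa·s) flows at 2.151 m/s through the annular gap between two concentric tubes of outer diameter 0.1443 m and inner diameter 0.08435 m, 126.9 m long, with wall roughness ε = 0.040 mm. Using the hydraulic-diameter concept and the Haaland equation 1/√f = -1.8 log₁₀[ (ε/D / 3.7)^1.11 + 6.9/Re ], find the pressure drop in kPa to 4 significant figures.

ΔP ≈ 0.1976 kPa

Hydraulic diameter D_h = 4A/P = D_o - D_i = 0.1443 - 0.08435 = 0.05995 m.
Re = ρVD_h/μ = 1.262·2.151·0.05995/1.68e-05 = 9687.
ε/D_h = 4e-05/0.05995 = 0.000667; Haaland gives 1/√f = -1.8 log₁₀[6.99e-05+0.000712] = 5.592, so f = 0.03198.
ΔP = f(L/D_h)(ρV²/2) = 0.03198·126.9/0.05995·2.92 = 197.6 Pa.
ΔP = 0.1976 kPa.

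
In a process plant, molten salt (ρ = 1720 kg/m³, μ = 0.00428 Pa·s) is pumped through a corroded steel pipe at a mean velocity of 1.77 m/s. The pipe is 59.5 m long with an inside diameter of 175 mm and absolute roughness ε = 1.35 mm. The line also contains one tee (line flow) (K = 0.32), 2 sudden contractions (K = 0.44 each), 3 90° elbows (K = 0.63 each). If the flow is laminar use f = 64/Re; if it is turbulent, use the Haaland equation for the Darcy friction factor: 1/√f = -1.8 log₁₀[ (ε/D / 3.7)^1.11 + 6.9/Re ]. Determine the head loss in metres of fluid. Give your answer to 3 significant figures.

Reynolds number Re = ρVD/μ = 1720 · 1.77 · 0.175 / 0.00428 = 1.245e+05.
Re > 4000 → turbulent. Relative roughness ε/D = 0.00135/0.175 = 0.00771. Haaland: 1/√f = -1.8 log₁₀[(0.00771/3.7)^1.11 + 6.9/1.245e+05] = -1.8 log₁₀[0.00106 + 5.54e-05] = 5.317, so f = 0.03538.
Total minor-loss coefficient ΣK = 1·0.32 + 2·0.44 + 3·0.63 = 3.09.
ΔP = [f·L/D + ΣK]·(ρV²/2) = [0.03538·59.5/0.175 + 3.09]·(1720·1.77²/2) = [12.03 + 3.09]·2694 = 4.073e+04 Pa.
Head loss h_f = ΔP/(ρg) = 4.073e+04/(1720·9.81) = 2.41 m.

h_f ≈ 2.41 m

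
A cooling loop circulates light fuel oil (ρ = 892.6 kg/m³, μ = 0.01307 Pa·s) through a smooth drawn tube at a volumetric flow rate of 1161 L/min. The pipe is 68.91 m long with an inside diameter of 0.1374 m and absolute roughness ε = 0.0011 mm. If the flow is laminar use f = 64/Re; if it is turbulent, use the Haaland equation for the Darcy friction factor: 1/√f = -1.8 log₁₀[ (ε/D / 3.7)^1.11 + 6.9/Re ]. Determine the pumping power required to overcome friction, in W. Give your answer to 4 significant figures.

P ≈ 215.7 W

Q = 1161 L/min = 1161/60000 = 0.01935 m³/s.
Cross-sectional area A = πD²/4 = π(0.1374)²/4 = 0.01483 m²; mean velocity V = Q/A = 0.01935/0.01483 = 1.305 m/s.
Reynolds number Re = ρVD/μ = 892.6 · 1.305 · 0.1374 / 0.0131 = 1.225e+04.
Re > 4000 → turbulent. Relative roughness ε/D = 1.1e-06/0.1374 = 8.01e-06. Haaland: 1/√f = -1.8 log₁₀[(8.01e-06/3.7)^1.11 + 6.9/1.225e+04] = -1.8 log₁₀[5.15e-07 + 0.000563] = 5.848, so f = 0.02924.
Darcy-Weisbach: ΔP = f(L/D)(ρV²/2) = 0.02924·(68.91/0.1374)·(892.6·1.305²/2) = 0.02924·501.5·760.1 = 1.115e+04 Pa.
Pumping power P = QΔP = 0.01935·1.115e+04 = 215.71 W = 215.7 W.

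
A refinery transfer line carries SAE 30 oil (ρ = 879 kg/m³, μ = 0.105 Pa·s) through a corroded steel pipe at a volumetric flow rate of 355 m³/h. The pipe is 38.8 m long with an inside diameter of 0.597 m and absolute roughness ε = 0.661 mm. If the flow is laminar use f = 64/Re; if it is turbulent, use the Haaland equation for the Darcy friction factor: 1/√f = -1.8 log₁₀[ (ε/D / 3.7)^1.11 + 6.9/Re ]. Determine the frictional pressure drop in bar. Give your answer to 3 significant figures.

ΔP ≈ 0.00129 bar

Q = 355 m³/h = 355/3600 = 0.09861 m³/s.
Cross-sectional area A = πD²/4 = π(0.597)²/4 = 0.2799 m²; mean velocity V = Q/A = 0.09861/0.2799 = 0.3523 m/s.
Reynolds number Re = ρVD/μ = 879 · 0.3523 · 0.597 / 0.105 = 1761.
Re < 2300 → laminar flow, so f = 64/Re = 64/1761 = 0.03635 (the turbulent correlation is not needed).
Darcy-Weisbach: ΔP = f(L/D)(ρV²/2) = 0.03635·(38.8/0.597)·(879·0.3523²/2) = 0.03635·64.99·54.54 = 128.9 Pa.
ΔP = 128.9 Pa = 0.00129 bar.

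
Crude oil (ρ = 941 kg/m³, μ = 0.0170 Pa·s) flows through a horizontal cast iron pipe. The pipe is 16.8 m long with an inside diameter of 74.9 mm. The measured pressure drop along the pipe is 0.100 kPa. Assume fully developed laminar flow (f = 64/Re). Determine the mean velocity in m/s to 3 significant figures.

V ≈ 0.0614 m/s

For laminar flow, f = 64/Re with Re = ρVD/μ, so Darcy-Weisbach reduces to ΔP = 32μLV/D². Solving for V: V = ΔP·D²/(32μL) = 100·(0.0749)²/(32·0.017·16.8) = 0.06138 m/s.
Check: Re = ρVD/μ = 941·0.06138·0.0749/0.017 = 254.5 < 2300, so the laminar assumption holds.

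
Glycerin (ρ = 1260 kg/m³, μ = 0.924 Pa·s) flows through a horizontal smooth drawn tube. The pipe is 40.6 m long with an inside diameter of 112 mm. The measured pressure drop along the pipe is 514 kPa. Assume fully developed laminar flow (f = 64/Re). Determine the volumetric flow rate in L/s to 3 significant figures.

For laminar flow, f = 64/Re with Re = ρVD/μ, so Darcy-Weisbach reduces to ΔP = 32μLV/D². Solving for V: V = ΔP·D²/(32μL) = 5.14e+05·(0.112)²/(32·0.924·40.6) = 5.371 m/s.
Check: Re = ρVD/μ = 1260·5.371·0.112/0.924 = 820.3 < 2300, so the laminar assumption holds.
Q = V·A = 5.371·(π/4·0.112²) = 0.05291 m³/s = 52.9 L/s.

Q ≈ 52.9 L/s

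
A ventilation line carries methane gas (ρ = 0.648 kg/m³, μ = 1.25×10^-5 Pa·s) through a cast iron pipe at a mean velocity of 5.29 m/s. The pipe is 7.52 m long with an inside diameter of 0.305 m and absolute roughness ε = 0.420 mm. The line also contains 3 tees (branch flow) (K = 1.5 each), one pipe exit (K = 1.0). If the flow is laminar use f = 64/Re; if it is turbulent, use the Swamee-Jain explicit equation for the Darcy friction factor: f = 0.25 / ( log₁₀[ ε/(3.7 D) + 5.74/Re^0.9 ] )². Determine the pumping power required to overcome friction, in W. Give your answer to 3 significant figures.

Reynolds number Re = ρVD/μ = 0.648 · 5.29 · 0.305 / 1.25e-05 = 8.364e+04.
Re > 4000 → turbulent. Relative roughness ε/D = 0.00042/0.305 = 0.00138. Swamee-Jain: f = 0.25/(log₁₀[0.00138/3.7 + 5.74/8.364e+04^0.9])² = 0.25/(log₁₀[0.000372 + 0.000213])² = 0.25/(-3.233)² = 0.02392.
Total minor-loss coefficient ΣK = 3·1.5 + 1·1 = 5.5.
ΔP = [f·L/D + ΣK]·(ρV²/2) = [0.02392·7.52/0.305 + 5.5]·(0.648·5.29²/2) = [0.5899 + 5.5]·9.067 = 55.22 Pa.
Q = V·A = 5.29·0.07306 = 0.3865 m³/s.
Pumping power P = QΔP = 0.3865·55.22 = 21.34 W = 21.3 W.

P ≈ 21.3 W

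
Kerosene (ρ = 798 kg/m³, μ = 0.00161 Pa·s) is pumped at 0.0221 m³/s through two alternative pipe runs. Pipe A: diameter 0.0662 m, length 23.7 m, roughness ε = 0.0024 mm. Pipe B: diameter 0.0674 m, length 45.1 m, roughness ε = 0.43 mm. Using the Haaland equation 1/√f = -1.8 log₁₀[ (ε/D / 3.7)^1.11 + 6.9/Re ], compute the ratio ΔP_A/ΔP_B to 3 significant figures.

ΔP_A/ΔP_B ≈ 0.270

Pipe A: V = Q/A = 0.0221/0.003442 = 6.421 m/s; Re = 2.107e+05; ε/D = 3.63e-05; Haaland → f = 0.01559; ΔP_A = f(L/D)(ρV²/2) = 9.18e+04 Pa.
Pipe B: V = Q/A = 0.0221/0.003568 = 6.194 m/s; Re = 2.069e+05; ε/D = 0.00638; Haaland → f = 0.03316; ΔP_B = f(L/D)(ρV²/2) = 3.397e+05 Pa.
ΔP_A/ΔP_B = 9.18e+04/3.397e+05 = 0.270.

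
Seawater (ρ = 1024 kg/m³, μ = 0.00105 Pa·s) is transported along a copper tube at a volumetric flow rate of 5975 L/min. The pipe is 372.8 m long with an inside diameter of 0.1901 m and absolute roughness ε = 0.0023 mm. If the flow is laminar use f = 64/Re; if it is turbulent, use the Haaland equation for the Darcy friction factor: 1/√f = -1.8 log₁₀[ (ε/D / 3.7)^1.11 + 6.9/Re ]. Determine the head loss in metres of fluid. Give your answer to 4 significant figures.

Q = 5975 L/min = 5975/60000 = 0.09958 m³/s.
Cross-sectional area A = πD²/4 = π(0.1901)²/4 = 0.02838 m²; mean velocity V = Q/A = 0.09958/0.02838 = 3.509 m/s.
Reynolds number Re = ρVD/μ = 1024 · 3.509 · 0.1901 / 0.00105 = 6.505e+05.
Re > 4000 → turbulent. Relative roughness ε/D = 2.3e-06/0.1901 = 1.21e-05. Haaland: 1/√f = -1.8 log₁₀[(1.21e-05/3.7)^1.11 + 6.9/6.505e+05] = -1.8 log₁₀[8.15e-07 + 1.06e-05] = 8.896, so f = 0.01264.
Darcy-Weisbach: ΔP = f(L/D)(ρV²/2) = 0.01264·(372.8/0.1901)·(1024·3.509²/2) = 0.01264·1961·6303 = 1.562e+05 Pa.
Head loss h_f = ΔP/(ρg) = 1.562e+05/(1024·9.81) = 15.55 m.

h_f ≈ 15.55 m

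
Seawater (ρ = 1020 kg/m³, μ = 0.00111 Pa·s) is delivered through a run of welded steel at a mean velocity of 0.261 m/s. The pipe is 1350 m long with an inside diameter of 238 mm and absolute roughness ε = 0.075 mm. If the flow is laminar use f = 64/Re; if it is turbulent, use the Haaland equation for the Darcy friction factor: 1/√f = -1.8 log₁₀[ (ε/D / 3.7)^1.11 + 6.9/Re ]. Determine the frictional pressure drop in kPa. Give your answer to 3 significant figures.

Reynolds number Re = ρVD/μ = 1020 · 0.261 · 0.238 / 0.00111 = 5.708e+04.
Re > 4000 → turbulent. Relative roughness ε/D = 7.5e-05/0.238 = 0.000315. Haaland: 1/√f = -1.8 log₁₀[(0.000315/3.7)^1.11 + 6.9/5.708e+04] = -1.8 log₁₀[3.04e-05 + 0.000121] = 6.876, so f = 0.02115.
Darcy-Weisbach: ΔP = f(L/D)(ρV²/2) = 0.02115·(1350/0.238)·(1020·0.261²/2) = 0.02115·5672·34.74 = 4167 Pa.
ΔP = 4167 Pa = 4.17 kPa.

ΔP ≈ 4.17 kPa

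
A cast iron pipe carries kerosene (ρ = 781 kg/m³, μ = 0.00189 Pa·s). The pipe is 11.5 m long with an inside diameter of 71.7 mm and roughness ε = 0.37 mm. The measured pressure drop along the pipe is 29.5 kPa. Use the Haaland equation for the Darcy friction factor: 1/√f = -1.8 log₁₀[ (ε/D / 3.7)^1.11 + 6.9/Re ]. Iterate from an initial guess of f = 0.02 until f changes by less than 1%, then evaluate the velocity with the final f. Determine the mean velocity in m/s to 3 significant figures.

V ≈ 3.87 m/s

Rearranging Darcy-Weisbach: V = √(2·ΔP·D/(f·L·ρ)). With ε/D = 0.00037/0.0717 = 0.00516, iterate starting from f = 0.02:
  f = 0.02 → V = √(2·2.95e+04·0.0717/(0.02·11.5·781)) = 4.853 m/s; Re = ρVD/μ = 1.438e+05; f → 0.03131
  f = 0.03131 → V = 3.879 m/s; Re = 1.149e+05; f → 0.03145
Converged (Δf/f < 1%). With the final f = 0.03145: V = √(2·2.95e+04·0.0717/(0.03145·11.5·781)) = 3.87 m/s.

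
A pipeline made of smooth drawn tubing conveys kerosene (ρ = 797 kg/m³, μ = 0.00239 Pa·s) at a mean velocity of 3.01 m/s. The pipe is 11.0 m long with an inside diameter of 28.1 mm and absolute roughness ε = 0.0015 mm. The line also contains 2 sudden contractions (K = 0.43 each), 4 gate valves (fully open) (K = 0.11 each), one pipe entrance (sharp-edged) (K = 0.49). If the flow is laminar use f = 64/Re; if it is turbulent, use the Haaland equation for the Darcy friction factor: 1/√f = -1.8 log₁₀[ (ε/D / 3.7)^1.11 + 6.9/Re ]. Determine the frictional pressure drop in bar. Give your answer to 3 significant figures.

Reynolds number Re = ρVD/μ = 797 · 3.01 · 0.0281 / 0.00239 = 2.821e+04.
Re > 4000 → turbulent. Relative roughness ε/D = 1.5e-06/0.0281 = 5.34e-05. Haaland: 1/√f = -1.8 log₁₀[(5.34e-05/3.7)^1.11 + 6.9/2.821e+04] = -1.8 log₁₀[4.23e-06 + 0.000245] = 6.487, so f = 0.02376.
Total minor-loss coefficient ΣK = 2·0.43 + 4·0.11 + 1·0.49 = 1.79.
ΔP = [f·L/D + ΣK]·(ρV²/2) = [0.02376·11/0.0281 + 1.79]·(797·3.01²/2) = [9.302 + 1.79]·3610 = 4.005e+04 Pa.
ΔP = 4.005e+04 Pa = 0.400 bar.

ΔP ≈ 0.400 bar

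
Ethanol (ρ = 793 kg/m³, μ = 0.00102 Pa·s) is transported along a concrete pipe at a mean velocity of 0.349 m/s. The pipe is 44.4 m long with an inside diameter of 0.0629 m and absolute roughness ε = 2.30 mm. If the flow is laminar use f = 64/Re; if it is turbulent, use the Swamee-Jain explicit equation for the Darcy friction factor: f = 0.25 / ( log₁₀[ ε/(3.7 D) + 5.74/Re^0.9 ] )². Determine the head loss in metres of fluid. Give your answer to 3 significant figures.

Reynolds number Re = ρVD/μ = 793 · 0.349 · 0.0629 / 0.00102 = 1.707e+04.
Re > 4000 → turbulent. Relative roughness ε/D = 0.0023/0.0629 = 0.0366. Swamee-Jain: f = 0.25/(log₁₀[0.0366/3.7 + 5.74/1.707e+04^0.9])² = 0.25/(log₁₀[0.00988 + 0.000891])² = 0.25/(-1.968)² = 0.06457.
Darcy-Weisbach: ΔP = f(L/D)(ρV²/2) = 0.06457·(44.4/0.0629)·(793·0.349²/2) = 0.06457·705.9·48.29 = 2201 Pa.
Head loss h_f = ΔP/(ρg) = 2201/(793·9.81) = 0.283 m.

h_f ≈ 0.283 m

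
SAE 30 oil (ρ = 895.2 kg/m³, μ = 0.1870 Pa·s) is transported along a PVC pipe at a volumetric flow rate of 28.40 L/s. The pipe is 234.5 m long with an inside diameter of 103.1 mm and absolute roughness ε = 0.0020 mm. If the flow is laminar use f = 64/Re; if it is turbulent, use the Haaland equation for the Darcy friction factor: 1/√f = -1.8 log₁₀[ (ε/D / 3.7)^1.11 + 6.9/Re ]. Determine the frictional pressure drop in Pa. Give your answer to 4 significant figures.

Q = 28.40 L/s = 28.40/1000 = 0.0284 m³/s.
Cross-sectional area A = πD²/4 = π(0.1031)²/4 = 0.008348 m²; mean velocity V = Q/A = 0.0284/0.008348 = 3.402 m/s.
Reynolds number Re = ρVD/μ = 895.2 · 3.402 · 0.1031 / 0.187 = 1679.
Re < 2300 → laminar flow, so f = 64/Re = 64/1679 = 0.03812 (the turbulent correlation is not needed).
Darcy-Weisbach: ΔP = f(L/D)(ρV²/2) = 0.03812·(234.5/0.1031)·(895.2·3.402²/2) = 0.03812·2274·5180 = 4.491e+05 Pa.

ΔP ≈ 449100 Pa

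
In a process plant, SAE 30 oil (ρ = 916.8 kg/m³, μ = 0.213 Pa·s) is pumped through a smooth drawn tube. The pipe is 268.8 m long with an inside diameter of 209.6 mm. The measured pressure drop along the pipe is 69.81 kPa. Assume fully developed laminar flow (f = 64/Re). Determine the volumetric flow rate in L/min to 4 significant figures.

Q ≈ 3465 L/min

For laminar flow, f = 64/Re with Re = ρVD/μ, so Darcy-Weisbach reduces to ΔP = 32μLV/D². Solving for V: V = ΔP·D²/(32μL) = 6.981e+04·(0.2096)²/(32·0.213·268.8) = 1.674 m/s.
Check: Re = ρVD/μ = 916.8·1.674·0.2096/0.213 = 1510 < 2300, so the laminar assumption holds.
Q = V·A = 1.674·(π/4·0.2096²) = 0.05776 m³/s = 3465 L/min.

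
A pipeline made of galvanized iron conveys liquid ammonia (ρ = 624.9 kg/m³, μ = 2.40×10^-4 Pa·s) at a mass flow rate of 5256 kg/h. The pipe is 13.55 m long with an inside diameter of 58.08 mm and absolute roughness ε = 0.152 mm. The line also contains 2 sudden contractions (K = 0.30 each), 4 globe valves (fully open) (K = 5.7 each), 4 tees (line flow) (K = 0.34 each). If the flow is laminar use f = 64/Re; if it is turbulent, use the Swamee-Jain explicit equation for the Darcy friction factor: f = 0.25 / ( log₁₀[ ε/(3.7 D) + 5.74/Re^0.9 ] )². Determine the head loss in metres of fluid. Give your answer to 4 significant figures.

ṁ = 5256 kg/h = 5256/3600 = 1.46 kg/s.
A = πD²/4 = π(0.05808)²/4 = 0.002649 m²; mean velocity V = ṁ/(ρA) = 1.46/(624.9 · 0.002649) = 0.8819 m/s.
Reynolds number Re = ρVD/μ = 624.9 · 0.8819 · 0.05808 / 0.00024 = 1.334e+05.
Re > 4000 → turbulent. Relative roughness ε/D = 0.000152/0.05808 = 0.00262. Swamee-Jain: f = 0.25/(log₁₀[0.00262/3.7 + 5.74/1.334e+05^0.9])² = 0.25/(log₁₀[0.000707 + 0.00014])² = 0.25/(-3.072)² = 0.02649.
Total minor-loss coefficient ΣK = 2·0.3 + 4·5.7 + 4·0.34 = 24.8.
ΔP = [f·L/D + ΣK]·(ρV²/2) = [0.02649·13.55/0.05808 + 24.8]·(624.9·0.8819²/2) = [6.181 + 24.8]·243 = 7518 Pa.
Head loss h_f = ΔP/(ρg) = 7518/(624.9·9.81) = 1.226 m.

h_f ≈ 1.226 m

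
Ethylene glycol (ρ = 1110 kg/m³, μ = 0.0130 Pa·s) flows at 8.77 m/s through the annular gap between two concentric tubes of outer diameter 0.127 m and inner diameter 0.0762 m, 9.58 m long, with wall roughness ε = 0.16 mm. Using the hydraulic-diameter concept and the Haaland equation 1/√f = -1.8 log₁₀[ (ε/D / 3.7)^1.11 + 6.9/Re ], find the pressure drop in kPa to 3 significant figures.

Hydraulic diameter D_h = 4A/P = D_o - D_i = 0.127 - 0.0762 = 0.0508 m.
Re = ρVD_h/μ = 1110·8.77·0.0508/0.013 = 3.804e+04.
ε/D_h = 0.00016/0.0508 = 0.00315; Haaland gives 1/√f = -1.8 log₁₀[0.000391+0.000181] = 5.836, so f = 0.02936.
ΔP = f(L/D_h)(ρV²/2) = 0.02936·9.58/0.0508·4.269e+04 = 2.364e+05 Pa.
ΔP = 236 kPa.

ΔP ≈ 236 kPa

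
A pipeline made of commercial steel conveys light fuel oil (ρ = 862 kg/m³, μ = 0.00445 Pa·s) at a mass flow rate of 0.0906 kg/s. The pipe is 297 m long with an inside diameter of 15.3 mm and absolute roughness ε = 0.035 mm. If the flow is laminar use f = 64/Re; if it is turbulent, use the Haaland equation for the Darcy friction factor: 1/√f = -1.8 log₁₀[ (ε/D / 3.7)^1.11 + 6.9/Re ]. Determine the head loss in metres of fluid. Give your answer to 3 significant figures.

A = πD²/4 = π(0.0153)²/4 = 0.0001839 m²; mean velocity V = ṁ/(ρA) = 0.0906/(862 · 0.0001839) = 0.5717 m/s.
Reynolds number Re = ρVD/μ = 862 · 0.5717 · 0.0153 / 0.00445 = 1694.
Re < 2300 → laminar flow, so f = 64/Re = 64/1694 = 0.03777 (the turbulent correlation is not needed).
Darcy-Weisbach: ΔP = f(L/D)(ρV²/2) = 0.03777·(297/0.0153)·(862·0.5717²/2) = 0.03777·1.941e+04·140.9 = 1.033e+05 Pa.
Head loss h_f = ΔP/(ρg) = 1.033e+05/(862·9.81) = 12.2 m.

h_f ≈ 12.2 m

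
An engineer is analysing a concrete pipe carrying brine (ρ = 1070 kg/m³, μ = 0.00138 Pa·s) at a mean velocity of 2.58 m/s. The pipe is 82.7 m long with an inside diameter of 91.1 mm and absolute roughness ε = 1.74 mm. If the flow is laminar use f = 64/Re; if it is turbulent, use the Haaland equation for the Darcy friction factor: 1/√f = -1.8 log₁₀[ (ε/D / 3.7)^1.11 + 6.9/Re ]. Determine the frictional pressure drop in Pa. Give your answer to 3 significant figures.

ΔP ≈ 155000 Pa

Reynolds number Re = ρVD/μ = 1070 · 2.58 · 0.0911 / 0.00138 = 1.822e+05.
Re > 4000 → turbulent. Relative roughness ε/D = 0.00174/0.0911 = 0.0191. Haaland: 1/√f = -1.8 log₁₀[(0.0191/3.7)^1.11 + 6.9/1.822e+05] = -1.8 log₁₀[0.00289 + 3.79e-05] = 4.56, so f = 0.0481.
Darcy-Weisbach: ΔP = f(L/D)(ρV²/2) = 0.0481·(82.7/0.0911)·(1070·2.58²/2) = 0.0481·907.8·3561 = 1.555e+05 Pa.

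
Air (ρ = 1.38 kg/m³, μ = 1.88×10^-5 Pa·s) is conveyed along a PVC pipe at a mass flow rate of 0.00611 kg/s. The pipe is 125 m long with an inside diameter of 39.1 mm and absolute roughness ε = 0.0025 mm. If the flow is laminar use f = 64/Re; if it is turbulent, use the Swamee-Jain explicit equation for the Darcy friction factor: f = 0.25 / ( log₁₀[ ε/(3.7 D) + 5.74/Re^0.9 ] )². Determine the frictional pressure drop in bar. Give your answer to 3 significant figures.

ΔP ≈ 0.00918 bar

A = πD²/4 = π(0.0391)²/4 = 0.001201 m²; mean velocity V = ṁ/(ρA) = 0.00611/(1.38 · 0.001201) = 3.687 m/s.
Reynolds number Re = ρVD/μ = 1.38 · 3.687 · 0.0391 / 1.88e-05 = 1.058e+04.
Re > 4000 → turbulent. Relative roughness ε/D = 2.5e-06/0.0391 = 6.39e-05. Swamee-Jain: f = 0.25/(log₁₀[6.39e-05/3.7 + 5.74/1.058e+04^0.9])² = 0.25/(log₁₀[1.73e-05 + 0.00137])² = 0.25/(-2.858)² = 0.03061.
Darcy-Weisbach: ΔP = f(L/D)(ρV²/2) = 0.03061·(125/0.0391)·(1.38·3.687²/2) = 0.03061·3197·9.382 = 918.1 Pa.
ΔP = 918.1 Pa = 0.00918 bar.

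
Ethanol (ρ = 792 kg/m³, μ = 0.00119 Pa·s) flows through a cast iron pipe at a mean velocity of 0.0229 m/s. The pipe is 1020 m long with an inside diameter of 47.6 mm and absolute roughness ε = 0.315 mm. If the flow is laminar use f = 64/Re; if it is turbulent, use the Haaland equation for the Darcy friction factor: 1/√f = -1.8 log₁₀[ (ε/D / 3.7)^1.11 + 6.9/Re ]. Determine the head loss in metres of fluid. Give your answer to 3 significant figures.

Reynolds number Re = ρVD/μ = 792 · 0.0229 · 0.0476 / 0.00119 = 725.5.
Re < 2300 → laminar flow, so f = 64/Re = 64/725.5 = 0.08822 (the turbulent correlation is not needed).
Darcy-Weisbach: ΔP = f(L/D)(ρV²/2) = 0.08822·(1020/0.0476)·(792·0.0229²/2) = 0.08822·2.143e+04·0.2077 = 392.6 Pa.
Head loss h_f = ΔP/(ρg) = 392.6/(792·9.81) = 0.0505 m.

h_f ≈ 0.0505 m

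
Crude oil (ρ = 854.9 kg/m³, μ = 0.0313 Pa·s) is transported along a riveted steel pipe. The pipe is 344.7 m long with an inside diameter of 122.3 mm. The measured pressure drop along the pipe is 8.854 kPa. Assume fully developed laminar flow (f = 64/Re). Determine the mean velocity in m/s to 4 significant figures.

For laminar flow, f = 64/Re with Re = ρVD/μ, so Darcy-Weisbach reduces to ΔP = 32μLV/D². Solving for V: V = ΔP·D²/(32μL) = 8854·(0.1223)²/(32·0.0313·344.7) = 0.3836 m/s.
Check: Re = ρVD/μ = 854.9·0.3836·0.1223/0.0313 = 1281 < 2300, so the laminar assumption holds.

V ≈ 0.3836 m/s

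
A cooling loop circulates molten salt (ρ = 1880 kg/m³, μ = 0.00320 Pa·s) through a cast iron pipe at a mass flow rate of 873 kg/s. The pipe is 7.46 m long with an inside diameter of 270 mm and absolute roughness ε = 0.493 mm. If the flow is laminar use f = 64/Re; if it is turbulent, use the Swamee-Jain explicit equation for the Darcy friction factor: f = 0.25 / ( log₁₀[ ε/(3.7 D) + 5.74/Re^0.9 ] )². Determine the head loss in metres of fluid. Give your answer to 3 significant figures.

A = πD²/4 = π(0.27)²/4 = 0.05726 m²; mean velocity V = ṁ/(ρA) = 873/(1880 · 0.05726) = 8.11 m/s.
Reynolds number Re = ρVD/μ = 1880 · 8.11 · 0.27 / 0.0032 = 1.287e+06.
Re > 4000 → turbulent. Relative roughness ε/D = 0.000493/0.27 = 0.00183. Swamee-Jain: f = 0.25/(log₁₀[0.00183/3.7 + 5.74/1.287e+06^0.9])² = 0.25/(log₁₀[0.000493 + 1.82e-05])² = 0.25/(-3.291)² = 0.02308.
Darcy-Weisbach: ΔP = f(L/D)(ρV²/2) = 0.02308·(7.46/0.27)·(1880·8.11²/2) = 0.02308·27.63·6.183e+04 = 3.943e+04 Pa.
Head loss h_f = ΔP/(ρg) = 3.943e+04/(1880·9.81) = 2.14 m.

h_f ≈ 2.14 m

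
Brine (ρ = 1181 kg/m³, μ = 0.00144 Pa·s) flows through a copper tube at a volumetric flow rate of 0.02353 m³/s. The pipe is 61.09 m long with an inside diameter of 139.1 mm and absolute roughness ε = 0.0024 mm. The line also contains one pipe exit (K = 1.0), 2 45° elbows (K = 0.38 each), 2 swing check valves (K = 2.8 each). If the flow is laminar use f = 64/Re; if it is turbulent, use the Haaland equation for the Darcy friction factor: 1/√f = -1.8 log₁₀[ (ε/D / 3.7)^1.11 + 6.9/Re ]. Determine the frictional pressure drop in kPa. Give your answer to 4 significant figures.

Cross-sectional area A = πD²/4 = π(0.1391)²/4 = 0.0152 m²; mean velocity V = Q/A = 0.02353/0.0152 = 1.548 m/s.
Reynolds number Re = ρVD/μ = 1181 · 1.548 · 0.1391 / 0.00144 = 1.766e+05.
Re > 4000 → turbulent. Relative roughness ε/D = 2.4e-06/0.1391 = 1.73e-05. Haaland: 1/√f = -1.8 log₁₀[(1.73e-05/3.7)^1.11 + 6.9/1.766e+05] = -1.8 log₁₀[1.21e-06 + 3.91e-05] = 7.911, so f = 0.01598.
Total minor-loss coefficient ΣK = 1·1 + 2·0.38 + 2·2.8 = 7.36.
ΔP = [f·L/D + ΣK]·(ρV²/2) = [0.01598·61.09/0.1391 + 7.36]·(1181·1.548²/2) = [7.017 + 7.36]·1416 = 2.035e+04 Pa.
ΔP = 2.035e+04 Pa = 20.35 kPa.

ΔP ≈ 20.35 kPa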